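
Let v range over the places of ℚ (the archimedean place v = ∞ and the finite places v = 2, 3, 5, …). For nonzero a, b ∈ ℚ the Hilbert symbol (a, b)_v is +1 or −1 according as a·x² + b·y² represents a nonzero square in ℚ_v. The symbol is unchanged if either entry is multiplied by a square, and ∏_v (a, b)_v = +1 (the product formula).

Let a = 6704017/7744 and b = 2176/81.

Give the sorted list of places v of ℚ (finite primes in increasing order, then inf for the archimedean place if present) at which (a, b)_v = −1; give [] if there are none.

Mod squares: a ≡ 12673, b ≡ 34. Check v ∈ {∞, 2, 3, 11, 17, 19, 23, 29}.
v=∞: 12673 > 0 and 34 > 0  ⇒  (a,b)_∞ = +1.
v=29: a=29^1·(≡14), b=29^0·(≡24) mod 29; (14|29)=-1, (24|29)=+1; (−1)^{1·0·14}·(-1)^0·(+1)^1 = +1.
v=11: a=11^-2·(≡5), b=11^0·(≡5) mod 11; (5|11)=+1, (5|11)=+1; (−1)^{-2·0·5}·(+1)^0·(+1)^-2 = +1.
v=23: a=23^3·(≡10), b=23^0·(≡5) mod 23; (10|23)=-1, (5|23)=-1; (−1)^{3·0·11}·(-1)^0·(-1)^3 = -1.
v=19: a=19^1·(≡15), b=19^0·(≡2) mod 19; (15|19)=-1, (2|19)=-1; (−1)^{1·0·9}·(-1)^0·(-1)^1 = -1.
v=17: a=17^0·(≡15), b=17^1·(≡2) mod 17; (15|17)=+1, (2|17)=+1; (−1)^{0·1·8}·(+1)^1·(+1)^0 = +1.
v=3: a=3^0·(≡1), b=3^-4·(≡1) mod 3; (1|3)=+1, (1|3)=+1; (−1)^{0·-4·1}·(+1)^-4·(+1)^0 = +1.
v=2: v_2(a)=-6, v_2(b)=7; units ≡ 1, 1 (mod 8); ε·ε+αω+βω = 0·0+-6·0+7·0 ≡ 0  ⇒  (a,b)_2 = +1.
|Ram(12673, 34)| = 2, even; anisotropic at {19, 23}.

[19, 23]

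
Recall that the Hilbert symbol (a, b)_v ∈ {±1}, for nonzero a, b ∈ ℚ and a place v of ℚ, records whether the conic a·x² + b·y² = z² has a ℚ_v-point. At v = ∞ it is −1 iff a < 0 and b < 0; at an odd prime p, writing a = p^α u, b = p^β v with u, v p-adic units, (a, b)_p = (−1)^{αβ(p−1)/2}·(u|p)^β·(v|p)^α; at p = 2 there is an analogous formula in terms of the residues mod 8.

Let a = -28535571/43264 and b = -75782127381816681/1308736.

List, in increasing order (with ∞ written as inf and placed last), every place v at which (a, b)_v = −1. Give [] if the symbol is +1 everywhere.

[7, 17, 31, inf]

Mod squares: a ≡ -1219, b ≡ -3987809. Check v ∈ {∞, 2, 3, 7, 11, 13, 17, 23, 31, 47, 53}.
v=31: a=31^0·(≡24), b=31^1·(≡23) mod 31; (24|31)=-1, (23|31)=-1; (−1)^{0·1·15}·(-1)^1·(-1)^0 = -1.
v=∞: -1219 < 0 and -3987809 < 0  ⇒  (a,b)_∞ = -1.
v=17: a=17^2·(≡3), b=17^5·(≡5) mod 17; (3|17)=-1, (5|17)=-1; (−1)^{2·5·8}·(-1)^5·(-1)^2 = -1.
v=23: a=23^1·(≡12), b=23^1·(≡20) mod 23; (12|23)=+1, (20|23)=-1; (−1)^{1·1·11}·(+1)^1·(-1)^1 = +1.
v=7: a=7^0·(≡5), b=7^1·(≡2) mod 7; (5|7)=-1, (2|7)=+1; (−1)^{0·1·3}·(-1)^1·(+1)^0 = -1.
v=2: v_2(a)=-8, v_2(b)=-6; units ≡ 5, 7 (mod 8); ε·ε+αω+βω = 0·1+-8·0+-6·1 ≡ 0  ⇒  (a,b)_2 = +1.
v=3: a=3^4·(≡2), b=3^4·(≡1) mod 3; (2|3)=-1, (1|3)=+1; (−1)^{4·4·1}·(-1)^4·(+1)^4 = +1.
v=11: a=11^0·(≡2), b=11^-2·(≡7) mod 11; (2|11)=-1, (7|11)=-1; (−1)^{0·-2·5}·(-1)^-2·(-1)^0 = +1.
v=13: a=13^-2·(≡3), b=13^-2·(≡5) mod 13; (3|13)=+1, (5|13)=-1; (−1)^{-2·-2·6}·(+1)^-2·(-1)^-2 = +1.
v=47: a=47^0·(≡18), b=47^1·(≡38) mod 47; (18|47)=+1, (38|47)=-1; (−1)^{0·1·23}·(+1)^1·(-1)^0 = +1.
v=53: a=53^1·(≡41), b=53^2·(≡1) mod 53; (41|53)=-1, (1|53)=+1; (−1)^{1·2·26}·(-1)^2·(+1)^1 = +1.
(-1219, -3987809 / ℚ) ramifies at {7, 17, 31, ∞}: a division algebra.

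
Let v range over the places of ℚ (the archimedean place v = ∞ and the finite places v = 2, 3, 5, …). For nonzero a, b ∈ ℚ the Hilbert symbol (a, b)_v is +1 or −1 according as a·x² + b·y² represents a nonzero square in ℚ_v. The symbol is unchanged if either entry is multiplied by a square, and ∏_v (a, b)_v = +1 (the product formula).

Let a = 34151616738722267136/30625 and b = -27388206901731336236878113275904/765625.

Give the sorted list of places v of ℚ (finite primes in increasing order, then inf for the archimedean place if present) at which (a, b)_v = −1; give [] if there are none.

(a, b) ≡ (989, -87986) mod (ℚ^×)²; places V = {2, 3, 5, 7, 11, 23, 29, 37, 41, 43, ∞}.
(a,b)_3: α=2, u≡2; β=4, v≡1 (mod 3); (2|3)=-1, (1|3)=+1; sign (−1)^0·-1^4·+1^2 = +1.
(a,b)_∞: sgn(989)=+, sgn(-87986)=−, so +1.
(a,b)_43: α=1, u≡23; β=2, v≡14 (mod 43); (23|43)=+1, (14|43)=+1; sign (−1)^0·+1^2·+1^1 = +1.
(a,b)_41: α=2, u≡21; β=3, v≡29 (mod 41); (21|41)=+1, (29|41)=-1; sign (−1)^0·+1^3·-1^2 = +1.
(a,b)_23: α=1, u≡22; β=2, v≡12 (mod 23); (22|23)=-1, (12|23)=+1; sign (−1)^0·-1^2·+1^1 = +1.
(a,b)_2: α=14, β=25; u≡5, v≡7 (mod 8); ε(u)ε(v)=0·1, αω(v)=14·0, βω(u)=25·1; sum ≡ 1  ⇒  -1.
(a,b)_11: α=2, u≡6; β=2, v≡1 (mod 11); (6|11)=-1, (1|11)=+1; sign (−1)^0·-1^2·+1^2 = +1.
(a,b)_37: α=2, u≡21; β=3, v≡30 (mod 37); (21|37)=+1, (30|37)=+1; sign (−1)^0·+1^3·+1^2 = +1.
(a,b)_29: α=2, u≡27; β=3, v≡17 (mod 29); (27|29)=-1, (17|29)=-1; sign (−1)^0·-1^3·-1^2 = -1.
(a,b)_7: α=-2, u≡1; β=-2, v≡1 (mod 7); (1|7)=+1, (1|7)=+1; sign (−1)^0·+1^-2·+1^-2 = +1.
(a,b)_5: α=-4, u≡4; β=-6, v≡4 (mod 5); (4|5)=+1, (4|5)=+1; sign (−1)^0·+1^-6·+1^-4 = +1.
Ram(989, -87986) = {2, 29}; no ℚ_2-point on the conic.

[2, 29]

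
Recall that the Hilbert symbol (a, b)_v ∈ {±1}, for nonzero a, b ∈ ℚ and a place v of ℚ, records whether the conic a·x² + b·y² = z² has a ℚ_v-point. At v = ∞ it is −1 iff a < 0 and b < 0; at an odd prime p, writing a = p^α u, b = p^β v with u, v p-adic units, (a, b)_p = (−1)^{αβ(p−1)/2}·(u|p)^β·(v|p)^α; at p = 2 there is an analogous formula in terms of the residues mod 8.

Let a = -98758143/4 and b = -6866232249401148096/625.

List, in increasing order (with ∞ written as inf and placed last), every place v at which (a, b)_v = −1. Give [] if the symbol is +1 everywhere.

[11, 19, 43, inf]

Mod squares: a ≡ -90687, b ≡ -11. Check v ∈ {∞, 2, 3, 5, 11, 19, 37, 43}.
v=19: a=19^1·(≡13), b=19^2·(≡3) mod 19; (13|19)=-1, (3|19)=-1; (−1)^{1·2·9}·(-1)^2·(-1)^1 = -1.
v=43: a=43^1·(≡36), b=43^2·(≡8) mod 43; (36|43)=+1, (8|43)=-1; (−1)^{1·2·21}·(+1)^2·(-1)^1 = -1.
v=2: v_2(a)=-2, v_2(b)=6; units ≡ 1, 5 (mod 8); ε·ε+αω+βω = 0·0+-2·1+6·0 ≡ 0  ⇒  (a,b)_2 = +1.
v=3: a=3^3·(≡2), b=3^6·(≡1) mod 3; (2|3)=-1, (1|3)=+1; (−1)^{3·6·1}·(-1)^6·(+1)^3 = +1.
v=37: a=37^1·(≡1), b=37^2·(≡4) mod 37; (1|37)=+1, (4|37)=+1; (−1)^{1·2·18}·(+1)^2·(+1)^1 = +1.
v=11: a=11^2·(≡7), b=11^5·(≡8) mod 11; (7|11)=-1, (8|11)=-1; (−1)^{2·5·5}·(-1)^5·(-1)^2 = -1.
v=5: a=5^0·(≡3), b=5^-4·(≡4) mod 5; (3|5)=-1, (4|5)=+1; (−1)^{0·-4·2}·(-1)^-4·(+1)^0 = +1.
v=∞: -90687 < 0 and -11 < 0  ⇒  (a,b)_∞ = -1.
|Ram(-90687, -11)| = 4, even; anisotropic at {11, 19, 43, ∞}.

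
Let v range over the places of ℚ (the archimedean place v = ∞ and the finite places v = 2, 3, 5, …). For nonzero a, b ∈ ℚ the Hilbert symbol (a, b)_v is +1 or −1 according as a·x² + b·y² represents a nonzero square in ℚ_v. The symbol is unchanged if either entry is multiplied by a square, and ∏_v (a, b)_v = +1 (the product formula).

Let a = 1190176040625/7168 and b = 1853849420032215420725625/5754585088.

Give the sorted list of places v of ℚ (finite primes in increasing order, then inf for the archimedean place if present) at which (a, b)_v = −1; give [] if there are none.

Mod squares: a ≡ 910455, b ≡ 7. Check v ∈ {∞, 2, 3, 5, 7, 11, 13, 23, 29}.
v=11: a=11^4·(≡6), b=11^10·(≡10) mod 11; (6|11)=-1, (10|11)=-1; (−1)^{4·10·5}·(-1)^10·(-1)^4 = +1.
v=3: a=3^1·(≡2), b=3^2·(≡1) mod 3; (2|3)=-1, (1|3)=+1; (−1)^{1·2·1}·(-1)^2·(+1)^1 = +1.
v=∞: 910455 > 0 and 7 > 0  ⇒  (a,b)_∞ = +1.
v=23: a=23^1·(≡8), b=23^2·(≡10) mod 23; (8|23)=+1, (10|23)=-1; (−1)^{1·2·11}·(+1)^2·(-1)^1 = -1.
v=7: a=7^-1·(≡6), b=7^-3·(≡1) mod 7; (6|7)=-1, (1|7)=+1; (−1)^{-1·-3·3}·(-1)^-3·(+1)^-1 = +1.
v=5: a=5^5·(≡1), b=5^4·(≡2) mod 5; (1|5)=+1, (2|5)=-1; (−1)^{5·4·2}·(+1)^4·(-1)^5 = -1.
v=13: a=13^1·(≡10), b=13^4·(≡2) mod 13; (10|13)=+1, (2|13)=-1; (−1)^{1·4·6}·(+1)^4·(-1)^1 = -1.
v=2: v_2(a)=-10, v_2(b)=-24; units ≡ 7, 7 (mod 8); ε·ε+αω+βω = 1·1+-10·0+-24·0 ≡ 1  ⇒  (a,b)_2 = -1.
v=29: a=29^1·(≡12), b=29^2·(≡24) mod 29; (12|29)=-1, (24|29)=+1; (−1)^{1·2·14}·(-1)^2·(+1)^1 = +1.
|Ram(910455, 7)| = 4, even; anisotropic at {2, 5, 13, 23}.

[2, 5, 13, 23]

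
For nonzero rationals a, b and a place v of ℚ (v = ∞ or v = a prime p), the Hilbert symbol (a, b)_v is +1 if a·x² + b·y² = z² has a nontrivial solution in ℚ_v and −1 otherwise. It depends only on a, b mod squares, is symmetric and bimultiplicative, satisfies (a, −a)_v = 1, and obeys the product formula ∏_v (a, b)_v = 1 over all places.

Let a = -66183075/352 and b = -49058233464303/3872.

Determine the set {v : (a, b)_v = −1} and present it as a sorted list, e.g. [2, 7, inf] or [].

[7, 11, 29, inf]

Mod squares: a ≡ -14674, b ≡ -14. Check v ∈ {∞, 2, 3, 5, 7, 11, 23, 29}.
v=7: a=7^2·(≡5), b=7^5·(≡6) mod 7; (5|7)=-1, (6|7)=-1; (−1)^{2·5·3}·(-1)^5·(-1)^2 = -1.
v=29: a=29^1·(≡24), b=29^2·(≡27) mod 29; (24|29)=+1, (27|29)=-1; (−1)^{1·2·14}·(+1)^2·(-1)^1 = -1.
v=11: a=11^-1·(≡2), b=11^-2·(≡8) mod 11; (2|11)=-1, (8|11)=-1; (−1)^{-1·-2·5}·(-1)^-2·(-1)^-1 = -1.
v=5: a=5^2·(≡1), b=5^0·(≡1) mod 5; (1|5)=+1, (1|5)=+1; (−1)^{2·0·2}·(+1)^0·(+1)^2 = +1.
v=∞: -14674 < 0 and -14 < 0  ⇒  (a,b)_∞ = -1.
v=3: a=3^4·(≡2), b=3^8·(≡1) mod 3; (2|3)=-1, (1|3)=+1; (−1)^{4·8·1}·(-1)^8·(+1)^4 = +1.
v=2: v_2(a)=-5, v_2(b)=-5; units ≡ 7, 1 (mod 8); ε·ε+αω+βω = 1·0+-5·0+-5·0 ≡ 0  ⇒  (a,b)_2 = +1.
v=23: a=23^1·(≡4), b=23^2·(≡1) mod 23; (4|23)=+1, (1|23)=+1; (−1)^{1·2·11}·(+1)^2·(+1)^1 = +1.
|Ram(-14674, -14)| = 4, even; anisotropic at {7, 11, 29, ∞}.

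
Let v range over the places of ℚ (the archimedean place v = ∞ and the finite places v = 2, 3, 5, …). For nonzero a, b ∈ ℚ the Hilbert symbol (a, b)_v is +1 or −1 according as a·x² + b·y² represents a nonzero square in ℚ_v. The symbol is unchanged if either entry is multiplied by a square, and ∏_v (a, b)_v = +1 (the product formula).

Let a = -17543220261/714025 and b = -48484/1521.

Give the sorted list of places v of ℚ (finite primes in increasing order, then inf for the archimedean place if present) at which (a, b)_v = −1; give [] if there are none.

(a, b) ≡ (-10436181, -12121) mod (ℚ^×)²; places V = {2, 3, 5, 7, 13, 17, 23, 31, 41, ∞}.
(a,b)_23: α=1, u≡19; β=1, v≡18 (mod 23); (19|23)=-1, (18|23)=+1; sign (−1)^1·-1^1·+1^1 = +1.
(a,b)_∞: sgn(-10436181)=−, sgn(-12121)=−, so -1.
(a,b)_2: α=0, β=2; u≡3, v≡7 (mod 8); ε(u)ε(v)=1·1, αω(v)=0·0, βω(u)=2·1; sum ≡ 1  ⇒  -1.
(a,b)_17: α=1, u≡10; β=1, v≡9 (mod 17); (10|17)=-1, (9|17)=+1; sign (−1)^0·-1^1·+1^1 = -1.
(a,b)_41: α=3, u≡11; β=0, v≡15 (mod 41); (11|41)=-1, (15|41)=-1; sign (−1)^0·-1^0·-1^3 = -1.
(a,b)_7: α=1, u≡3; β=0, v≡6 (mod 7); (3|7)=-1, (6|7)=-1; sign (−1)^0·-1^0·-1^1 = -1.
(a,b)_3: α=1, u≡1; β=-2, v≡2 (mod 3); (1|3)=+1, (2|3)=-1; sign (−1)^0·+1^-2·-1^1 = -1.
(a,b)_13: α=-4, u≡8; β=-2, v≡5 (mod 13); (8|13)=-1, (5|13)=-1; sign (−1)^0·-1^-2·-1^-4 = +1.
(a,b)_31: α=1, u≡16; β=1, v≡24 (mod 31); (16|31)=+1, (24|31)=-1; sign (−1)^1·+1^1·-1^1 = +1.
(a,b)_5: α=-2, u≡4; β=0, v≡1 (mod 5); (4|5)=+1, (1|5)=+1; sign (−1)^0·+1^0·+1^-2 = +1.
(-10436181, -12121 / ℚ) ramifies at {2, 3, 7, 17, 41, ∞}: a division algebra.

[2, 3, 7, 17, 41, inf]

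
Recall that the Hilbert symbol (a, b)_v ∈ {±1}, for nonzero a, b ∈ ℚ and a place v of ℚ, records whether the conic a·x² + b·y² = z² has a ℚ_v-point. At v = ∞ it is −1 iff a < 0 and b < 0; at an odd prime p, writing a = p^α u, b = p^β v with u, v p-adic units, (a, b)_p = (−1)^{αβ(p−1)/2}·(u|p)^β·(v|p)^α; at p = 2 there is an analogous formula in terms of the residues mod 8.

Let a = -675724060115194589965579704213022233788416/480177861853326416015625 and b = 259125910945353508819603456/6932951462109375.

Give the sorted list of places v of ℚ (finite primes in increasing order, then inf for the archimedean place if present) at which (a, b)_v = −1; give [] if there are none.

[3, 19]

Mod squares: a ≡ -799, b ≡ 745503. Check v ∈ {∞, 2, 3, 5, 7, 11, 17, 19, 23, 29, 41, 47}.
v=3: a=3^-12·(≡2), b=3^-7·(≡2) mod 3; (2|3)=-1, (2|3)=-1; (−1)^{-12·-7·1}·(-1)^-7·(-1)^-12 = -1.
v=2: v_2(a)=16, v_2(b)=12; units ≡ 1, 7 (mod 8); ε·ε+αω+βω = 0·1+16·0+12·0 ≡ 0  ⇒  (a,b)_2 = +1.
v=17: a=17^9·(≡15), b=17^6·(≡8) mod 17; (15|17)=+1, (8|17)=+1; (−1)^{9·6·8}·(+1)^6·(+1)^9 = +1.
v=19: a=19^2·(≡14), b=19^1·(≡13) mod 19; (14|19)=-1, (13|19)=-1; (−1)^{2·1·9}·(-1)^1·(-1)^2 = -1.
v=23: a=23^-6·(≡9), b=23^-4·(≡8) mod 23; (9|23)=+1, (8|23)=+1; (−1)^{-6·-4·11}·(+1)^-4·(+1)^-6 = +1.
v=5: a=5^-14·(≡1), b=5^-8·(≡2) mod 5; (1|5)=+1, (2|5)=-1; (−1)^{-14·-8·2}·(+1)^-8·(-1)^-14 = +1.
v=41: a=41^8·(≡4), b=41^5·(≡32) mod 41; (4|41)=+1, (32|41)=+1; (−1)^{8·5·20}·(+1)^5·(+1)^8 = +1.
v=29: a=29^0·(≡23), b=29^-1·(≡13) mod 29; (23|29)=+1, (13|29)=+1; (−1)^{0·-1·14}·(+1)^-1·(+1)^0 = +1.
v=7: a=7^4·(≡3), b=7^2·(≡6) mod 7; (3|7)=-1, (6|7)=-1; (−1)^{4·2·3}·(-1)^2·(-1)^4 = +1.
v=11: a=11^2·(≡4), b=11^1·(≡6) mod 11; (4|11)=+1, (6|11)=-1; (−1)^{2·1·5}·(+1)^1·(-1)^2 = +1.
v=47: a=47^3·(≡38), b=47^2·(≡42) mod 47; (38|47)=-1, (42|47)=+1; (−1)^{3·2·23}·(-1)^2·(+1)^3 = +1.
v=∞: -799 < 0 and 745503 > 0  ⇒  (a,b)_∞ = +1.
(-799, 745503 / ℚ) ramifies at {3, 19}: a division algebra.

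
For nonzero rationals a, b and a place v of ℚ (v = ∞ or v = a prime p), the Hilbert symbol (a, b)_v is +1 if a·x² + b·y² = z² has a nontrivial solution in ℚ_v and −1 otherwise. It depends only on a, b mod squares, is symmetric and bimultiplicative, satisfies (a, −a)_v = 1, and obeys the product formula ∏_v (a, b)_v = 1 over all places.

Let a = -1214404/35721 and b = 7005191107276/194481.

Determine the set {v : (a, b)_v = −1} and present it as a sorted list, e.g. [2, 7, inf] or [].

[2, 19]

Mod squares: a ≡ -1, b ≡ 19. Check v ∈ {∞, 2, 3, 7, 19, 29}.
v=∞: -1 < 0 and 19 > 0  ⇒  (a,b)_∞ = +1.
v=2: v_2(a)=2, v_2(b)=2; units ≡ 7, 3 (mod 8); ε·ε+αω+βω = 1·1+2·1+2·0 ≡ 1  ⇒  (a,b)_2 = -1.
v=29: a=29^2·(≡24), b=29^4·(≡12) mod 29; (24|29)=+1, (12|29)=-1; (−1)^{2·4·14}·(+1)^4·(-1)^2 = +1.
v=3: a=3^-6·(≡2), b=3^-4·(≡1) mod 3; (2|3)=-1, (1|3)=+1; (−1)^{-6·-4·1}·(-1)^-4·(+1)^-6 = +1.
v=7: a=7^-2·(≡5), b=7^-4·(≡3) mod 7; (5|7)=-1, (3|7)=-1; (−1)^{-2·-4·3}·(-1)^-4·(-1)^-2 = +1.
v=19: a=19^2·(≡18), b=19^5·(≡11) mod 19; (18|19)=-1, (11|19)=+1; (−1)^{2·5·9}·(-1)^5·(+1)^2 = -1.
Ram(-1, 19) = {2, 19}; no ℚ_2-point on the conic.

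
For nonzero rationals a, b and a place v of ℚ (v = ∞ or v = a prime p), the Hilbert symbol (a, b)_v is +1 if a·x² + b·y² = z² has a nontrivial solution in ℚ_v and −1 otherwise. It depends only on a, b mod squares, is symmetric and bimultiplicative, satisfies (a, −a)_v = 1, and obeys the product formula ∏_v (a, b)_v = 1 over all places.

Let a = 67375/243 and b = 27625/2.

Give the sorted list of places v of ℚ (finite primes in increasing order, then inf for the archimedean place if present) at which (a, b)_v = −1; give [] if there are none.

[2, 3, 11, 17]

(a, b) ≡ (165, 2210) mod (ℚ^×)²; places V = {2, 3, 5, 7, 11, 13, 17, ∞}.
(a,b)_17: α=0, u≡11; β=1, v≡5 (mod 17); (11|17)=-1, (5|17)=-1; sign (−1)^0·-1^1·-1^0 = -1.
(a,b)_13: α=0, u≡1; β=1, v≡3 (mod 13); (1|13)=+1, (3|13)=+1; sign (−1)^0·+1^1·+1^0 = +1.
(a,b)_2: α=0, β=-1; u≡5, v≡1 (mod 8); ε(u)ε(v)=0·0, αω(v)=0·0, βω(u)=-1·1; sum ≡ 1  ⇒  -1.
(a,b)_∞: sgn(165)=+, sgn(2210)=+, so +1.
(a,b)_7: α=2, u≡2; β=0, v≡5 (mod 7); (2|7)=+1, (5|7)=-1; sign (−1)^0·+1^0·-1^2 = +1.
(a,b)_5: α=3, u≡3; β=3, v≡3 (mod 5); (3|5)=-1, (3|5)=-1; sign (−1)^0·-1^3·-1^3 = +1.
(a,b)_11: α=1, u≡9; β=0, v≡2 (mod 11); (9|11)=+1, (2|11)=-1; sign (−1)^0·+1^0·-1^1 = -1.
(a,b)_3: α=-5, u≡1; β=0, v≡2 (mod 3); (1|3)=+1, (2|3)=-1; sign (−1)^0·+1^0·-1^-5 = -1.
(165, 2210 / ℚ) ramifies at {2, 3, 11, 17}: a division algebra.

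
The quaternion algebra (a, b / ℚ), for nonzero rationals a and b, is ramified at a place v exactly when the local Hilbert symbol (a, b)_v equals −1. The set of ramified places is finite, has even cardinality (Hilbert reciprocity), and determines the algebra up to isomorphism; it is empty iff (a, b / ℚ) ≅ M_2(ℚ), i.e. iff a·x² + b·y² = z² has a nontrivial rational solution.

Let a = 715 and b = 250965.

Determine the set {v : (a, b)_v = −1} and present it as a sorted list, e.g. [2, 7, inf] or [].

(a, b) ≡ (715, 165) mod (ℚ^×)²; places V = {2, 3, 5, 11, 13, ∞}.
(a,b)_13: α=1, u≡3; β=2, v≡3 (mod 13); (3|13)=+1, (3|13)=+1; sign (−1)^0·+1^2·+1^1 = +1.
(a,b)_3: α=0, u≡1; β=3, v≡1 (mod 3); (1|3)=+1, (1|3)=+1; sign (−1)^0·+1^3·+1^0 = +1.
(a,b)_5: α=1, u≡3; β=1, v≡3 (mod 5); (3|5)=-1, (3|5)=-1; sign (−1)^0·-1^1·-1^1 = +1.
(a,b)_2: α=0, β=0; u≡3, v≡5 (mod 8); ε(u)ε(v)=1·0, αω(v)=0·1, βω(u)=0·1; sum ≡ 0  ⇒  +1.
(a,b)_∞: sgn(715)=+, sgn(165)=+, so +1.
(a,b)_11: α=1, u≡10; β=1, v≡1 (mod 11); (10|11)=-1, (1|11)=+1; sign (−1)^1·-1^1·+1^1 = +1.
Every local symbol is +1, so the conic 715·x² + 165·y² = z² has ℚ_v-points for all v and hence a ℚ-point; (a, b / ℚ) ≅ M_2(ℚ).

[]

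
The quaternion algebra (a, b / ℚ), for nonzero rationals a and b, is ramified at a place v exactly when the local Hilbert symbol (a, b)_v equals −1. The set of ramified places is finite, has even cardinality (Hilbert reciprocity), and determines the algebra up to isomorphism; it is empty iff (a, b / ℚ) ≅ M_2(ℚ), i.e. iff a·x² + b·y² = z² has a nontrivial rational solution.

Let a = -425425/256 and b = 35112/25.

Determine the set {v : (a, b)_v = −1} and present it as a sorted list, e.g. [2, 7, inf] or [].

(a, b) ≡ (-17017, 8778) mod (ℚ^×)²; places V = {2, 3, 5, 7, 11, 13, 17, 19, ∞}.
(a,b)_3: α=0, u≡2; β=1, v≡1 (mod 3); (2|3)=-1, (1|3)=+1; sign (−1)^0·-1^1·+1^0 = -1.
(a,b)_∞: sgn(-17017)=−, sgn(8778)=+, so +1.
(a,b)_17: α=1, u≡16; β=0, v≡3 (mod 17); (16|17)=+1, (3|17)=-1; sign (−1)^0·+1^0·-1^1 = -1.
(a,b)_5: α=2, u≡3; β=-2, v≡2 (mod 5); (3|5)=-1, (2|5)=-1; sign (−1)^0·-1^-2·-1^2 = +1.
(a,b)_19: α=0, u≡11; β=1, v≡4 (mod 19); (11|19)=+1, (4|19)=+1; sign (−1)^0·+1^1·+1^0 = +1.
(a,b)_2: α=-8, β=3; u≡7, v≡5 (mod 8); ε(u)ε(v)=1·0, αω(v)=-8·1, βω(u)=3·0; sum ≡ 0  ⇒  +1.
(a,b)_11: α=1, u≡4; β=1, v≡8 (mod 11); (4|11)=+1, (8|11)=-1; sign (−1)^1·+1^1·-1^1 = +1.
(a,b)_13: α=1, u≡1; β=0, v≡1 (mod 13); (1|13)=+1, (1|13)=+1; sign (−1)^0·+1^0·+1^1 = +1.
(a,b)_7: α=1, u≡5; β=1, v≡1 (mod 7); (5|7)=-1, (1|7)=+1; sign (−1)^1·-1^1·+1^1 = +1.
Ram(-17017, 8778) = {3, 17}; no ℚ_3-point on the conic.

[3, 17]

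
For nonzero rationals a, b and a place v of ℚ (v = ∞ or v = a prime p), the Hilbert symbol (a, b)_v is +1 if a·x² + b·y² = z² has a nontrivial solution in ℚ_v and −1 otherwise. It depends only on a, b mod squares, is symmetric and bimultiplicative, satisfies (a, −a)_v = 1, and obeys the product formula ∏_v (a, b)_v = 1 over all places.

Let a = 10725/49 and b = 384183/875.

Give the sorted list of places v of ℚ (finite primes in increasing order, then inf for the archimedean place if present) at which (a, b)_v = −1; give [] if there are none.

[13, 31]

Mod squares: a ≡ 429, b ≡ 18445. Check v ∈ {∞, 2, 3, 5, 7, 11, 13, 17, 31}.
v=31: a=31^0·(≡12), b=31^1·(≡30) mod 31; (12|31)=-1, (30|31)=-1; (−1)^{0·1·15}·(-1)^1·(-1)^0 = -1.
v=11: a=11^1·(≡8), b=11^0·(≡5) mod 11; (8|11)=-1, (5|11)=+1; (−1)^{1·0·5}·(-1)^0·(+1)^1 = +1.
v=∞: 429 > 0 and 18445 > 0  ⇒  (a,b)_∞ = +1.
v=17: a=17^0·(≡1), b=17^1·(≡5) mod 17; (1|17)=+1, (5|17)=-1; (−1)^{0·1·8}·(+1)^1·(-1)^0 = +1.
v=5: a=5^2·(≡1), b=5^-3·(≡4) mod 5; (1|5)=+1, (4|5)=+1; (−1)^{2·-3·2}·(+1)^-3·(+1)^2 = +1.
v=7: a=7^-2·(≡1), b=7^-1·(≡5) mod 7; (1|7)=+1, (5|7)=-1; (−1)^{-2·-1·3}·(+1)^-1·(-1)^-2 = +1.
v=3: a=3^1·(≡2), b=3^6·(≡1) mod 3; (2|3)=-1, (1|3)=+1; (−1)^{1·6·1}·(-1)^6·(+1)^1 = +1.
v=13: a=13^1·(≡11), b=13^0·(≡5) mod 13; (11|13)=-1, (5|13)=-1; (−1)^{1·0·6}·(-1)^0·(-1)^1 = -1.
v=2: v_2(a)=0, v_2(b)=0; units ≡ 5, 5 (mod 8); ε·ε+αω+βω = 0·0+0·1+0·1 ≡ 0  ⇒  (a,b)_2 = +1.
Ram(429, 18445) = {13, 31}; no ℚ_13-point on the conic.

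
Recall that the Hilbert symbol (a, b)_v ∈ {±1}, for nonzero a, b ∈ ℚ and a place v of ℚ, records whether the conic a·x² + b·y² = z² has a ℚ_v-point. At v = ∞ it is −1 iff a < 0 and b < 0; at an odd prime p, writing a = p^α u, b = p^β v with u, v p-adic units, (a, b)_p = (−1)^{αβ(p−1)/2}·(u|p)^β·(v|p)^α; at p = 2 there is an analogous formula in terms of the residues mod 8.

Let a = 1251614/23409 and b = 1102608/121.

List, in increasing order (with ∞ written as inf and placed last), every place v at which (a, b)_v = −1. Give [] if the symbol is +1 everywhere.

[7, 19]

Mod squares: a ≡ 14, b ≡ 7657. Check v ∈ {∞, 2, 3, 7, 11, 13, 17, 19, 23, 31}.
v=23: a=23^2·(≡19), b=23^0·(≡21) mod 23; (19|23)=-1, (21|23)=-1; (−1)^{2·0·11}·(-1)^0·(-1)^2 = +1.
v=3: a=3^-4·(≡2), b=3^2·(≡1) mod 3; (2|3)=-1, (1|3)=+1; (−1)^{-4·2·1}·(-1)^2·(+1)^-4 = +1.
v=17: a=17^-2·(≡7), b=17^0·(≡11) mod 17; (7|17)=-1, (11|17)=-1; (−1)^{-2·0·8}·(-1)^0·(-1)^-2 = +1.
v=11: a=11^0·(≡1), b=11^-2·(≡1) mod 11; (1|11)=+1, (1|11)=+1; (−1)^{0·-2·5}·(+1)^-2·(+1)^0 = +1.
v=31: a=31^0·(≡5), b=31^1·(≡17) mod 31; (5|31)=+1, (17|31)=-1; (−1)^{0·1·15}·(+1)^1·(-1)^0 = +1.
v=2: v_2(a)=1, v_2(b)=4; units ≡ 7, 1 (mod 8); ε·ε+αω+βω = 1·0+1·0+4·0 ≡ 0  ⇒  (a,b)_2 = +1.
v=13: a=13^2·(≡1), b=13^1·(≡1) mod 13; (1|13)=+1, (1|13)=+1; (−1)^{2·1·6}·(+1)^1·(+1)^2 = +1.
v=∞: 14 > 0 and 7657 > 0  ⇒  (a,b)_∞ = +1.
v=19: a=19^0·(≡8), b=19^1·(≡9) mod 19; (8|19)=-1, (9|19)=+1; (−1)^{0·1·9}·(-1)^1·(+1)^0 = -1.
v=7: a=7^1·(≡1), b=7^0·(≡5) mod 7; (1|7)=+1, (5|7)=-1; (−1)^{1·0·3}·(+1)^0·(-1)^1 = -1.
Ram(14, 7657) = {7, 19}; no ℚ_7-point on the conic.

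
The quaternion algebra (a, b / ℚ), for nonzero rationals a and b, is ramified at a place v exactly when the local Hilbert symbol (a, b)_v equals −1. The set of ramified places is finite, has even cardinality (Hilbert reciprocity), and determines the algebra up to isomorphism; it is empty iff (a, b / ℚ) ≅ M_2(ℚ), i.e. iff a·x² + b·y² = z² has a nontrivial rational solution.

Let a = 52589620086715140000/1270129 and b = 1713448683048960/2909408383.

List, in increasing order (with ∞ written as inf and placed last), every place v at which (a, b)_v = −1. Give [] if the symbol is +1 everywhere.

(a, b) ≡ (14586, 455) mod (ℚ^×)²; places V = {2, 3, 5, 7, 11, 13, 17, 19, 23, 29, 37, ∞}.
(a,b)_19: α=2, u≡2; β=-2, v≡14 (mod 19); (2|19)=-1, (14|19)=-1; sign (−1)^0·-1^-2·-1^2 = +1.
(a,b)_11: α=3, u≡6; β=4, v≡4 (mod 11); (6|11)=-1, (4|11)=+1; sign (−1)^0·-1^4·+1^3 = +1.
(a,b)_37: α=0, u≡29; β=-2, v≡4 (mod 37); (29|37)=-1, (4|37)=+1; sign (−1)^0·-1^-2·+1^0 = +1.
(a,b)_13: α=5, u≡12; β=3, v≡12 (mod 13); (12|13)=+1, (12|13)=+1; sign (−1)^0·+1^3·+1^5 = +1.
(a,b)_∞: sgn(14586)=+, sgn(455)=+, so +1.
(a,b)_29: α=0, u≡16; β=-2, v≡24 (mod 29); (16|29)=+1, (24|29)=+1; sign (−1)^0·+1^-2·+1^0 = +1.
(a,b)_5: α=4, u≡1; β=1, v≡4 (mod 5); (1|5)=+1, (4|5)=+1; sign (−1)^0·+1^1·+1^4 = +1.
(a,b)_23: α=-2, u≡13; β=0, v≡1 (mod 23); (13|23)=+1, (1|23)=+1; sign (−1)^0·+1^0·+1^-2 = +1.
(a,b)_2: α=5, β=12; u≡5, v≡7 (mod 8); ε(u)ε(v)=0·1, αω(v)=5·0, βω(u)=12·1; sum ≡ 0  ⇒  +1.
(a,b)_3: α=1, u≡2; β=2, v≡2 (mod 3); (2|3)=-1, (2|3)=-1; sign (−1)^0·-1^2·-1^1 = -1.
(a,b)_17: α=3, u≡15; β=2, v≡13 (mod 17); (15|17)=+1, (13|17)=+1; sign (−1)^0·+1^2·+1^3 = +1.
(a,b)_7: α=-4, u≡3; β=-1, v≡2 (mod 7); (3|7)=-1, (2|7)=+1; sign (−1)^0·-1^-1·+1^-4 = -1.
Ram(14586, 455) = {3, 7}; no ℚ_3-point on the conic.

[3, 7]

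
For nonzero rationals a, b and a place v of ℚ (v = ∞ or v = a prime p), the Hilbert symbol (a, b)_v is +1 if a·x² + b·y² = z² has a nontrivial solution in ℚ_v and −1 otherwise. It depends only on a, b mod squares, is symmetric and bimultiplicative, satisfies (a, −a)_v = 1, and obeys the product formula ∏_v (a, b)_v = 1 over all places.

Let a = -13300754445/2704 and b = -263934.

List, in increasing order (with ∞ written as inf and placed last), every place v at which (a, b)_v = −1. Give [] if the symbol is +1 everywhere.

[2, 11, 31, 41, 43, inf]

(a, b) ≡ (-2027245, -29326) mod (ℚ^×)²; places V = {2, 3, 5, 11, 13, 29, 31, 41, 43, ∞}.
(a,b)_11: α=1, u≡8; β=1, v≡8 (mod 11); (8|11)=-1, (8|11)=-1; sign (−1)^1·-1^1·-1^1 = -1.
(a,b)_∞: sgn(-2027245)=−, sgn(-29326)=−, so -1.
(a,b)_31: α=1, u≡3; β=1, v≡11 (mod 31); (3|31)=-1, (11|31)=-1; sign (−1)^1·-1^1·-1^1 = -1.
(a,b)_43: α=0, u≡7; β=1, v≡11 (mod 43); (7|43)=-1, (11|43)=+1; sign (−1)^0·-1^1·+1^0 = -1.
(a,b)_29: α=1, u≡14; β=0, v≡24 (mod 29); (14|29)=-1, (24|29)=+1; sign (−1)^0·-1^0·+1^1 = +1.
(a,b)_41: α=1, u≡20; β=0, v≡24 (mod 41); (20|41)=+1, (24|41)=-1; sign (−1)^0·+1^0·-1^1 = -1.
(a,b)_5: α=1, u≡4; β=0, v≡1 (mod 5); (4|5)=+1, (1|5)=+1; sign (−1)^0·+1^0·+1^1 = +1.
(a,b)_2: α=-4, β=1; u≡3, v≡1 (mod 8); ε(u)ε(v)=1·0, αω(v)=-4·0, βω(u)=1·1; sum ≡ 1  ⇒  -1.
(a,b)_3: α=8, u≡2; β=2, v≡2 (mod 3); (2|3)=-1, (2|3)=-1; sign (−1)^0·-1^2·-1^8 = +1.
(a,b)_13: α=-2, u≡3; β=0, v≡5 (mod 13); (3|13)=+1, (5|13)=-1; sign (−1)^0·+1^0·-1^-2 = +1.
|Ram(-2027245, -29326)| = 6, even; anisotropic at {2, 11, 31, 41, 43, ∞}.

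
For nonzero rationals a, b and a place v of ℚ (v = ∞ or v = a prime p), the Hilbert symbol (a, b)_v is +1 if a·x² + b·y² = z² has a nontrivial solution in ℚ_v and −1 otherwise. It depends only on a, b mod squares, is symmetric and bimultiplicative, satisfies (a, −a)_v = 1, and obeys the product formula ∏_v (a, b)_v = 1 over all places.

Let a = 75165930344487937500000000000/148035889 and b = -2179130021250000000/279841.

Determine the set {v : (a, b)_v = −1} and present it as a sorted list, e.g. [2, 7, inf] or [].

Mod squares: a ≡ 70, b ≡ -546. Check v ∈ {∞, 2, 3, 5, 7, 13, 19, 23}.
v=2: v_2(a)=11, v_2(b)=7; units ≡ 3, 7 (mod 8); ε·ε+αω+βω = 1·1+11·0+7·1 ≡ 0  ⇒  (a,b)_2 = +1.
v=19: a=19^6·(≡10), b=19^4·(≡7) mod 19; (10|19)=-1, (7|19)=+1; (−1)^{6·4·9}·(-1)^4·(+1)^6 = +1.
v=13: a=13^2·(≡7), b=13^1·(≡1) mod 13; (7|13)=-1, (1|13)=+1; (−1)^{2·1·6}·(-1)^1·(+1)^2 = -1.
v=23: a=23^-6·(≡6), b=23^-4·(≡8) mod 23; (6|23)=+1, (8|23)=+1; (−1)^{-6·-4·11}·(+1)^-4·(+1)^-6 = +1.
v=5: a=5^15·(≡4), b=5^10·(≡4) mod 5; (4|5)=+1, (4|5)=+1; (−1)^{15·10·2}·(+1)^10·(+1)^15 = +1.
v=7: a=7^5·(≡6), b=7^3·(≡5) mod 7; (6|7)=-1, (5|7)=-1; (−1)^{5·3·3}·(-1)^3·(-1)^5 = -1.
v=∞: 70 > 0 and -546 < 0  ⇒  (a,b)_∞ = +1.
v=3: a=3^2·(≡1), b=3^1·(≡1) mod 3; (1|3)=+1, (1|3)=+1; (−1)^{2·1·1}·(+1)^1·(+1)^2 = +1.
Ram(70, -546) = {7, 13}; no ℚ_7-point on the conic.

[7, 13]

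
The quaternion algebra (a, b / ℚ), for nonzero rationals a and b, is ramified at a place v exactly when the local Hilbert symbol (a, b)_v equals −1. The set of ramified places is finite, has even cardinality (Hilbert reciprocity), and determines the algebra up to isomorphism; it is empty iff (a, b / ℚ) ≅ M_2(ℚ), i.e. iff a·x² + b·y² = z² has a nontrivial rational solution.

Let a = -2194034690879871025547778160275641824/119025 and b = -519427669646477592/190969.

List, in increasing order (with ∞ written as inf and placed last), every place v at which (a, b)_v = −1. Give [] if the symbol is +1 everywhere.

[2, 31, 37, 41, 53, inf]

Mod squares: a ≡ -7557694, b ≡ -1101654502. Check v ∈ {∞, 2, 3, 5, 7, 11, 13, 17, 19, 23, 31, 37, 41, 43, 47, 53}.
v=7: a=7^0·(≡5), b=7^2·(≡5) mod 7; (5|7)=-1, (5|7)=-1; (−1)^{0·2·3}·(-1)^2·(-1)^0 = +1.
v=23: a=23^-2·(≡5), b=23^-2·(≡1) mod 23; (5|23)=-1, (1|23)=+1; (−1)^{-2·-2·11}·(-1)^-2·(+1)^-2 = +1.
v=43: a=43^2·(≡3), b=43^0·(≡42) mod 43; (3|43)=-1, (42|43)=-1; (−1)^{2·0·21}·(-1)^0·(-1)^2 = +1.
v=13: a=13^2·(≡3), b=13^1·(≡1) mod 13; (3|13)=+1, (1|13)=+1; (−1)^{2·1·6}·(+1)^1·(+1)^2 = +1.
v=2: v_2(a)=5, v_2(b)=3; units ≡ 1, 5 (mod 8); ε·ε+αω+βω = 0·0+5·1+3·0 ≡ 1  ⇒  (a,b)_2 = -1.
v=∞: -7557694 < 0 and -1101654502 < 0  ⇒  (a,b)_∞ = -1.
v=5: a=5^-2·(≡1), b=5^0·(≡2) mod 5; (1|5)=+1, (2|5)=-1; (−1)^{-2·0·2}·(+1)^0·(-1)^-2 = +1.
v=3: a=3^-2·(≡2), b=3^2·(≡2) mod 3; (2|3)=-1, (2|3)=-1; (−1)^{-2·2·1}·(-1)^2·(-1)^-2 = +1.
v=47: a=47^3·(≡1), b=47^2·(≡4) mod 47; (1|47)=+1, (4|47)=+1; (−1)^{3·2·23}·(+1)^2·(+1)^3 = +1.
v=37: a=37^3·(≡14), b=37^1·(≡28) mod 37; (14|37)=-1, (28|37)=+1; (−1)^{3·1·18}·(-1)^1·(+1)^3 = -1.
v=11: a=11^4·(≡10), b=11^2·(≡10) mod 11; (10|11)=-1, (10|11)=-1; (−1)^{4·2·5}·(-1)^2·(-1)^4 = +1.
v=17: a=17^2·(≡16), b=17^1·(≡12) mod 17; (16|17)=+1, (12|17)=-1; (−1)^{2·1·8}·(+1)^1·(-1)^2 = +1.
v=31: a=31^2·(≡3), b=31^1·(≡26) mod 31; (3|31)=-1, (26|31)=-1; (−1)^{2·1·15}·(-1)^1·(-1)^2 = -1.
v=41: a=41^3·(≡37), b=41^1·(≡38) mod 41; (37|41)=+1, (38|41)=-1; (−1)^{3·1·20}·(+1)^1·(-1)^3 = -1.
v=19: a=19^0·(≡10), b=19^-2·(≡13) mod 19; (10|19)=-1, (13|19)=-1; (−1)^{0·-2·9}·(-1)^-2·(-1)^0 = +1.
v=53: a=53^3·(≡24), b=53^1·(≡26) mod 53; (24|53)=+1, (26|53)=-1; (−1)^{3·1·26}·(+1)^1·(-1)^3 = -1.
|Ram(-7557694, -1101654502)| = 6, even; anisotropic at {2, 31, 37, 41, 53, ∞}.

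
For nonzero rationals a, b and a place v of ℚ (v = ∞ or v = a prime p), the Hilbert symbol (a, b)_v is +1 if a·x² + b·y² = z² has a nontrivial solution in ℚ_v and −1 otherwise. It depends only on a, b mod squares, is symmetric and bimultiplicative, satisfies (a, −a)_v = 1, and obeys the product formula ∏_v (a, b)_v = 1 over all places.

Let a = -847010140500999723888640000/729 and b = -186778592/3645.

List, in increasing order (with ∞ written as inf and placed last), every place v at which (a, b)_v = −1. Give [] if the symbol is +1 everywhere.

Mod squares: a ≡ -286, b ≡ -24310. Check v ∈ {∞, 2, 3, 5, 7, 11, 13, 17}.
v=17: a=17^4·(≡12), b=17^1·(≡8) mod 17; (12|17)=-1, (8|17)=+1; (−1)^{4·1·8}·(-1)^1·(+1)^4 = -1.
v=13: a=13^7·(≡4), b=13^1·(≡11) mod 13; (4|13)=+1, (11|13)=-1; (−1)^{7·1·6}·(+1)^1·(-1)^7 = -1.
v=5: a=5^4·(≡4), b=5^-1·(≡2) mod 5; (4|5)=+1, (2|5)=-1; (−1)^{4·-1·2}·(+1)^-1·(-1)^4 = +1.
v=∞: -286 < 0 and -24310 < 0  ⇒  (a,b)_∞ = -1.
v=2: v_2(a)=15, v_2(b)=5; units ≡ 1, 5 (mod 8); ε·ε+αω+βω = 0·0+15·1+5·0 ≡ 1  ⇒  (a,b)_2 = -1.
v=11: a=11^5·(≡10), b=11^1·(≡9) mod 11; (10|11)=-1, (9|11)=+1; (−1)^{5·1·5}·(-1)^1·(+1)^5 = +1.
v=7: a=7^2·(≡2), b=7^4·(≡4) mod 7; (2|7)=+1, (4|7)=+1; (−1)^{2·4·3}·(+1)^4·(+1)^2 = +1.
v=3: a=3^-6·(≡2), b=3^-6·(≡2) mod 3; (2|3)=-1, (2|3)=-1; (−1)^{-6·-6·1}·(-1)^-6·(-1)^-6 = +1.
|Ram(-286, -24310)| = 4, even; anisotropic at {2, 13, 17, ∞}.

[2, 13, 17, inf]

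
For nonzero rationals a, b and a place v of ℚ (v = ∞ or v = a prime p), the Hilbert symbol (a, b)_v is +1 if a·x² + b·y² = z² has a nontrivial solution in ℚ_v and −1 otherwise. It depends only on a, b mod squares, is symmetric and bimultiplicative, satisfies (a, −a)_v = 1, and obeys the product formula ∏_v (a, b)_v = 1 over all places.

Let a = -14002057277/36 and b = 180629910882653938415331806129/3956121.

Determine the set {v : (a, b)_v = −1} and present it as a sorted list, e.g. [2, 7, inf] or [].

[19, 31]

Mod squares: a ≡ -7572773, b ≡ 582521. Check v ∈ {∞, 2, 3, 11, 13, 17, 19, 23, 31, 43, 47}.
v=17: a=17^0·(≡8), b=17^-2·(≡8) mod 17; (8|17)=+1, (8|17)=+1; (−1)^{0·-2·8}·(+1)^-2·(+1)^0 = +1.
v=47: a=47^0·(≡14), b=47^2·(≡6) mod 47; (14|47)=+1, (6|47)=+1; (−1)^{0·2·23}·(+1)^2·(+1)^0 = +1.
v=13: a=13^1·(≡4), b=13^-2·(≡4) mod 13; (4|13)=+1, (4|13)=+1; (−1)^{1·-2·6}·(+1)^-2·(+1)^1 = +1.
v=∞: -7572773 < 0 and 582521 > 0  ⇒  (a,b)_∞ = +1.
v=11: a=11^0·(≡4), b=11^2·(≡9) mod 11; (4|11)=+1, (9|11)=+1; (−1)^{0·2·5}·(+1)^2·(+1)^0 = +1.
v=19: a=19^1·(≡12), b=19^3·(≡3) mod 19; (12|19)=-1, (3|19)=-1; (−1)^{1·3·9}·(-1)^3·(-1)^1 = -1.
v=2: v_2(a)=-2, v_2(b)=0; units ≡ 3, 1 (mod 8); ε·ε+αω+βω = 1·0+-2·0+0·1 ≡ 0  ⇒  (a,b)_2 = +1.
v=43: a=43^3·(≡16), b=43^7·(≡42) mod 43; (16|43)=+1, (42|43)=-1; (−1)^{3·7·21}·(+1)^7·(-1)^3 = +1.
v=3: a=3^-2·(≡1), b=3^-4·(≡2) mod 3; (1|3)=+1, (2|3)=-1; (−1)^{-2·-4·1}·(+1)^-4·(-1)^-2 = +1.
v=31: a=31^1·(≡19), b=31^3·(≡19) mod 31; (19|31)=+1, (19|31)=+1; (−1)^{1·3·15}·(+1)^3·(+1)^1 = -1.
v=23: a=23^1·(≡10), b=23^3·(≡9) mod 23; (10|23)=-1, (9|23)=+1; (−1)^{1·3·11}·(-1)^3·(+1)^1 = +1.
Ram(-7572773, 582521) = {19, 31}; no ℚ_19-point on the conic.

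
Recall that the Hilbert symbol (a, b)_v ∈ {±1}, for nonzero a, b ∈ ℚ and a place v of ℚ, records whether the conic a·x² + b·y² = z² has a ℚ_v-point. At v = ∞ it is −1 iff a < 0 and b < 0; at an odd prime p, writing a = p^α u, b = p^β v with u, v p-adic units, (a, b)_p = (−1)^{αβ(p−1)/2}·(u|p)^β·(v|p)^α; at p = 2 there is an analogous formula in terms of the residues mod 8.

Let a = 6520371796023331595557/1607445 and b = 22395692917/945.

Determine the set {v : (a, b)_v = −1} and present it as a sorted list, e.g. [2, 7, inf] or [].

[3, 17, 23, 31]

(a, b) ≡ (65, 16545165) mod (ℚ^×)²; places V = {2, 3, 5, 7, 13, 17, 23, 29, 31, ∞}.
(a,b)_2: α=0, β=0; u≡1, v≡5 (mod 8); ε(u)ε(v)=0·0, αω(v)=0·1, βω(u)=0·0; sum ≡ 0  ⇒  +1.
(a,b)_13: α=7, u≡11; β=3, v≡5 (mod 13); (11|13)=-1, (5|13)=-1; sign (−1)^0·-1^3·-1^7 = +1.
(a,b)_23: α=2, u≡17; β=1, v≡5 (mod 23); (17|23)=-1, (5|23)=-1; sign (−1)^0·-1^1·-1^2 = -1.
(a,b)_∞: sgn(65)=+, sgn(16545165)=+, so +1.
(a,b)_5: α=-1, u≡3; β=-1, v≡3 (mod 5); (3|5)=-1, (3|5)=-1; sign (−1)^0·-1^-1·-1^-1 = +1.
(a,b)_31: α=2, u≡17; β=1, v≡19 (mod 31); (17|31)=-1, (19|31)=+1; sign (−1)^0·-1^1·+1^2 = -1.
(a,b)_7: α=-2, u≡4; β=-1, v≡5 (mod 7); (4|7)=+1, (5|7)=-1; sign (−1)^0·+1^-1·-1^-2 = +1.
(a,b)_29: α=4, u≡7; β=2, v≡26 (mod 29); (7|29)=+1, (26|29)=-1; sign (−1)^0·+1^2·-1^4 = +1.
(a,b)_17: α=2, u≡12; β=1, v≡7 (mod 17); (12|17)=-1, (7|17)=-1; sign (−1)^0·-1^1·-1^2 = -1.
(a,b)_3: α=-8, u≡2; β=-3, v≡2 (mod 3); (2|3)=-1, (2|3)=-1; sign (−1)^0·-1^-3·-1^-8 = -1.
Ram(65, 16545165) = {3, 17, 23, 31}; no ℚ_3-point on the conic.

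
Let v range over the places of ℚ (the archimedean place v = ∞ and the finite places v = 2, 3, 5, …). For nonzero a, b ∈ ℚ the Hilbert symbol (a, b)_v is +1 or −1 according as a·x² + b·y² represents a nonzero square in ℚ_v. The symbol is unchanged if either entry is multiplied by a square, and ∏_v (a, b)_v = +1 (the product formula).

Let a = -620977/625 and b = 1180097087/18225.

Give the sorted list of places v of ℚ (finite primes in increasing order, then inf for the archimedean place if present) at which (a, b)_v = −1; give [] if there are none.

Mod squares: a ≡ -12673, b ≡ 23. Check v ∈ {∞, 2, 3, 5, 7, 13, 19, 23, 29}.
v=29: a=29^1·(≡12), b=29^2·(≡1) mod 29; (12|29)=-1, (1|29)=+1; (−1)^{1·2·14}·(-1)^2·(+1)^1 = +1.
v=19: a=19^1·(≡11), b=19^2·(≡9) mod 19; (11|19)=+1, (9|19)=+1; (−1)^{1·2·9}·(+1)^2·(+1)^1 = +1.
v=5: a=5^-4·(≡3), b=5^-2·(≡3) mod 5; (3|5)=-1, (3|5)=-1; (−1)^{-4·-2·2}·(-1)^-2·(-1)^-4 = +1.
v=∞: -12673 < 0 and 23 > 0  ⇒  (a,b)_∞ = +1.
v=7: a=7^2·(≡2), b=7^0·(≡2) mod 7; (2|7)=+1, (2|7)=+1; (−1)^{2·0·3}·(+1)^0·(+1)^2 = +1.
v=2: v_2(a)=0, v_2(b)=0; units ≡ 7, 7 (mod 8); ε·ε+αω+βω = 1·1+0·0+0·0 ≡ 1  ⇒  (a,b)_2 = -1.
v=3: a=3^0·(≡2), b=3^-6·(≡2) mod 3; (2|3)=-1, (2|3)=-1; (−1)^{0·-6·1}·(-1)^-6·(-1)^0 = +1.
v=13: a=13^0·(≡7), b=13^2·(≡10) mod 13; (7|13)=-1, (10|13)=+1; (−1)^{0·2·6}·(-1)^2·(+1)^0 = +1.
v=23: a=23^1·(≡18), b=23^1·(≡6) mod 23; (18|23)=+1, (6|23)=+1; (−1)^{1·1·11}·(+1)^1·(+1)^1 = -1.
Ram(-12673, 23) = {2, 23}; no ℚ_2-point on the conic.

[2, 23]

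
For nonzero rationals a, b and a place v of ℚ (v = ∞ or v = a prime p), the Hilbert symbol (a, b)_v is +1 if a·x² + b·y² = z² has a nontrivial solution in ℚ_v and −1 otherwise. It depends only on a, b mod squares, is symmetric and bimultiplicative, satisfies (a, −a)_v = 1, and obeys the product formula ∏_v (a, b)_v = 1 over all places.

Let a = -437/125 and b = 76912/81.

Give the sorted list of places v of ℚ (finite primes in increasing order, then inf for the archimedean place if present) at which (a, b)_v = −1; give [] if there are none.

[2, 5]

(a, b) ≡ (-2185, 4807) mod (ℚ^×)²; places V = {2, 3, 5, 11, 19, 23, ∞}.
(a,b)_11: α=0, u≡9; β=1, v≡10 (mod 11); (9|11)=+1, (10|11)=-1; sign (−1)^0·+1^1·-1^0 = +1.
(a,b)_19: α=1, u≡10; β=1, v≡4 (mod 19); (10|19)=-1, (4|19)=+1; sign (−1)^1·-1^1·+1^1 = +1.
(a,b)_∞: sgn(-2185)=−, sgn(4807)=+, so +1.
(a,b)_23: α=1, u≡5; β=1, v≡18 (mod 23); (5|23)=-1, (18|23)=+1; sign (−1)^1·-1^1·+1^1 = +1.
(a,b)_2: α=0, β=4; u≡7, v≡7 (mod 8); ε(u)ε(v)=1·1, αω(v)=0·0, βω(u)=4·0; sum ≡ 1  ⇒  -1.
(a,b)_5: α=-3, u≡3; β=0, v≡2 (mod 5); (3|5)=-1, (2|5)=-1; sign (−1)^0·-1^0·-1^-3 = -1.
(a,b)_3: α=0, u≡2; β=-4, v≡1 (mod 3); (2|3)=-1, (1|3)=+1; sign (−1)^0·-1^-4·+1^0 = +1.
Ram(-2185, 4807) = {2, 5}; no ℚ_2-point on the conic.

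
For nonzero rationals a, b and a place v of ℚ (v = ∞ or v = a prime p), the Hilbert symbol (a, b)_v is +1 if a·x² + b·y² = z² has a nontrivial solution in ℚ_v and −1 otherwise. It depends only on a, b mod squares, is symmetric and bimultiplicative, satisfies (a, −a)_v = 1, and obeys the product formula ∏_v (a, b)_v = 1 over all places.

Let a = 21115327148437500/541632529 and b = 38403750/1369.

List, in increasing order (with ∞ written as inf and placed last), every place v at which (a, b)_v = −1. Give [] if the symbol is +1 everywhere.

[2, 11]

Mod squares: a ≡ 55, b ≡ 1254. Check v ∈ {∞, 2, 3, 5, 7, 11, 17, 19, 37}.
v=37: a=37^-4·(≡22), b=37^-2·(≡7) mod 37; (22|37)=-1, (7|37)=+1; (−1)^{-4·-2·18}·(-1)^-2·(+1)^-4 = +1.
v=∞: 55 > 0 and 1254 > 0  ⇒  (a,b)_∞ = +1.
v=19: a=19^2·(≡1), b=19^1·(≡11) mod 19; (1|19)=+1, (11|19)=+1; (−1)^{2·1·9}·(+1)^1·(+1)^2 = +1.
v=11: a=11^3·(≡1), b=11^1·(≡3) mod 11; (1|11)=+1, (3|11)=+1; (−1)^{3·1·5}·(+1)^1·(+1)^3 = -1.
v=3: a=3^2·(≡1), b=3^1·(≡1) mod 3; (1|3)=+1, (1|3)=+1; (−1)^{2·1·1}·(+1)^1·(+1)^2 = +1.
v=17: a=17^-2·(≡4), b=17^0·(≡4) mod 17; (4|17)=+1, (4|17)=+1; (−1)^{-2·0·8}·(+1)^0·(+1)^-2 = +1.
v=7: a=7^0·(≡5), b=7^2·(≡4) mod 7; (5|7)=-1, (4|7)=+1; (−1)^{0·2·3}·(-1)^2·(+1)^0 = +1.
v=2: v_2(a)=2, v_2(b)=1; units ≡ 7, 3 (mod 8); ε·ε+αω+βω = 1·1+2·1+1·0 ≡ 1  ⇒  (a,b)_2 = -1.
v=5: a=5^13·(≡4), b=5^4·(≡4) mod 5; (4|5)=+1, (4|5)=+1; (−1)^{13·4·2}·(+1)^4·(+1)^13 = +1.
Ram(55, 1254) = {2, 11}; no ℚ_2-point on the conic.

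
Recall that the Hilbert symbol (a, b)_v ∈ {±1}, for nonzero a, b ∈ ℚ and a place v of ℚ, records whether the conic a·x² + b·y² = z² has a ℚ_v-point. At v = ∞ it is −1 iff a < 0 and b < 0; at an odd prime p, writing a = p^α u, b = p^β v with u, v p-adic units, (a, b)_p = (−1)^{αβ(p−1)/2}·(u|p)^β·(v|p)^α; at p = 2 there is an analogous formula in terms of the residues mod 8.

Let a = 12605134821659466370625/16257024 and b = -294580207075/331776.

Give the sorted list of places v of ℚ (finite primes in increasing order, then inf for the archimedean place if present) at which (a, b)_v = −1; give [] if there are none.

[7, 11, 17, 29]

Mod squares: a ≡ 17, b ≡ -42427. Check v ∈ {∞, 2, 3, 5, 7, 11, 17, 19, 29, 31}.
v=5: a=5^4·(≡2), b=5^2·(≡2) mod 5; (2|5)=-1, (2|5)=-1; (−1)^{4·2·2}·(-1)^2·(-1)^4 = +1.
v=11: a=11^4·(≡6), b=11^1·(≡9) mod 11; (6|11)=-1, (9|11)=+1; (−1)^{4·1·5}·(-1)^1·(+1)^4 = -1.
v=7: a=7^-2·(≡3), b=7^1·(≡4) mod 7; (3|7)=-1, (4|7)=+1; (−1)^{-2·1·3}·(-1)^1·(+1)^-2 = -1.
v=2: v_2(a)=-12, v_2(b)=-12; units ≡ 1, 5 (mod 8); ε·ε+αω+βω = 0·0+-12·1+-12·0 ≡ 0  ⇒  (a,b)_2 = +1.
v=3: a=3^-4·(≡2), b=3^-4·(≡2) mod 3; (2|3)=-1, (2|3)=-1; (−1)^{-4·-4·1}·(-1)^-4·(-1)^-4 = +1.
v=19: a=19^2·(≡5), b=19^1·(≡9) mod 19; (5|19)=+1, (9|19)=+1; (−1)^{2·1·9}·(+1)^1·(+1)^2 = +1.
v=∞: 17 > 0 and -42427 < 0  ⇒  (a,b)_∞ = +1.
v=31: a=31^4·(≡15), b=31^2·(≡15) mod 31; (15|31)=-1, (15|31)=-1; (−1)^{4·2·15}·(-1)^2·(-1)^4 = +1.
v=29: a=29^2·(≡17), b=29^1·(≡16) mod 29; (17|29)=-1, (16|29)=+1; (−1)^{2·1·14}·(-1)^1·(+1)^2 = -1.
v=17: a=17^3·(≡16), b=17^2·(≡5) mod 17; (16|17)=+1, (5|17)=-1; (−1)^{3·2·8}·(+1)^2·(-1)^3 = -1.
(17, -42427 / ℚ) ramifies at {7, 11, 17, 29}: a division algebra.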